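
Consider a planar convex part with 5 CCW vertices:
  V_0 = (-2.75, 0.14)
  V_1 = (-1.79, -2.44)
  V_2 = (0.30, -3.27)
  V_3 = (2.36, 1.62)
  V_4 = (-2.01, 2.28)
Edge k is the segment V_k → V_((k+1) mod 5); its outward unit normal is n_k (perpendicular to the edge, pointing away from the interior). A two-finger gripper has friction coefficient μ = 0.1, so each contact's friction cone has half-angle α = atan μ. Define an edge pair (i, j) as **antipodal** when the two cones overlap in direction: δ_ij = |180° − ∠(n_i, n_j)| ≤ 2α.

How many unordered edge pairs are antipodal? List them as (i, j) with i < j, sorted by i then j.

count = 1; pairs: (2,4)

α = atan 0.1 = 5.71°;  2α = 11.42°
n_0 = (-0.9372, -0.3487)
n_1 = (-0.3691, -0.9294)
n_2 = (+0.9216, -0.3882)
n_3 = (+0.1493, +0.9888)
n_4 = (-0.9451, +0.3268)
  (0,1): δ = 132.07°  ·
  (0,2): δ = 43.25°  ·
  (0,3): δ = 61.00°  ·
  (0,4): δ = 140.52°  ·
  (1,2): δ = 91.18°  ·
  (1,3): δ = 13.07°  ·
  (1,4): δ = 92.58°  ·
  (2,3): δ = 75.74°  ·
  (2,4): δ = 3.77°  ✓
  (3,4): δ = 100.49°  ·
antipodal pairs: 1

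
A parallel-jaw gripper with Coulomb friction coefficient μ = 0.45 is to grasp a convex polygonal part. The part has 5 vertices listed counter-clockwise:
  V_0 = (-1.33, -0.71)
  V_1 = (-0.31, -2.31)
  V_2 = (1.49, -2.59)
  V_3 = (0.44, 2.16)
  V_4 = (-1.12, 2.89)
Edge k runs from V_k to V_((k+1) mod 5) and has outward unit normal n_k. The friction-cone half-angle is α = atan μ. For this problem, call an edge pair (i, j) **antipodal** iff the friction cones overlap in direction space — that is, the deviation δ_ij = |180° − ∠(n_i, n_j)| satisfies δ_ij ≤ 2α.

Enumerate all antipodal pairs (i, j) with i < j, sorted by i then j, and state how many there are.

α = atan 0.45 = 24.23°;  2α = 48.46°
n_0 = (-0.8432, -0.5376)
n_1 = (-0.1537, -0.9881)
n_2 = (+0.9764, +0.2158)
n_3 = (+0.4238, +0.9057)
n_4 = (-0.9983, +0.0582)
  (0,1): δ = 131.36°  ·
  (0,2): δ = 20.05°  ✓
  (0,3): δ = 32.41°  ✓
  (0,4): δ = 144.14°  ·
  (1,2): δ = 68.69°  ·
  (1,3): δ = 16.24°  ✓
  (1,4): δ = 95.50°  ·
  (2,3): δ = 127.54°  ·
  (2,4): δ = 15.80°  ✓
  (3,4): δ = 68.26°  ·
antipodal pairs: 4

count = 4; pairs: (0,2), (0,3), (1,3), (2,4)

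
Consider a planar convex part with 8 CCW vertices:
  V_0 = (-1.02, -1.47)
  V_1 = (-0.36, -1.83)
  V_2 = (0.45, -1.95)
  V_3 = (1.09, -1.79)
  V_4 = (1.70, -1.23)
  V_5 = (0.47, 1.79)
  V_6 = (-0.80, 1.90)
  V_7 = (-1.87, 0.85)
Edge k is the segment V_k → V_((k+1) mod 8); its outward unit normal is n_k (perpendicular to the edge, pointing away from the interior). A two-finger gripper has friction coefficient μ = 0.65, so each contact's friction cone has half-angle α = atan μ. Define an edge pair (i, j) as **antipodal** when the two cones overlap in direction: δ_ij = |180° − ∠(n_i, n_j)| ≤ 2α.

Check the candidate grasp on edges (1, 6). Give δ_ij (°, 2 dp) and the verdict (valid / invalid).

δ = 52.89°, valid

α = atan 0.65 = 33.02°;  2α = 66.05°
edge 1: e_1 = (+0.81, -0.12);  n_1 = (-0.1465, -0.9892)
edge 6: e_6 = (-1.07, -1.05);  n_6 = (-0.7004, +0.7137)
∠(n_1, n_6) = 127.11°
δ = |180° − 127.11°| = 52.89°
52.89° ≤ 2α = 66.05°  →  valid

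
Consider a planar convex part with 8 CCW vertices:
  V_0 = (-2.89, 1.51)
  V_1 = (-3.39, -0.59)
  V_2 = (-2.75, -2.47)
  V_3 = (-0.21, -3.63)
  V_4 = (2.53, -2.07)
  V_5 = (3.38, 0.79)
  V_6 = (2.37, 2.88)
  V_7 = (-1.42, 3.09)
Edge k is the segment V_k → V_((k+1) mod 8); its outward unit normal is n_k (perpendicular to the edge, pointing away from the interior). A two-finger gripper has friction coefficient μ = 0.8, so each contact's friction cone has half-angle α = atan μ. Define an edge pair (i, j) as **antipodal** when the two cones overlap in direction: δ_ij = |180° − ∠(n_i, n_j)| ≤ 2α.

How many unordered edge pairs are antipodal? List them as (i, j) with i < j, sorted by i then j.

α = atan 0.8 = 38.66°;  2α = 77.32°
n_0 = (-0.9728, +0.2316)
n_1 = (-0.9466, -0.3223)
n_2 = (-0.4154, -0.9096)
n_3 = (+0.4948, -0.8690)
n_4 = (+0.9586, -0.2849)
n_5 = (+0.9004, +0.4351)
n_6 = (+0.0553, +0.9985)
n_7 = (-0.7321, +0.6812)
  (0,1): δ = 147.81°  ·
  (0,2): δ = 101.15°  ·
  (0,3): δ = 46.95°  ✓
  (0,4): δ = 3.16°  ✓
  (0,5): δ = 39.18°  ✓
  (0,6): δ = 100.22°  ·
  (0,7): δ = 150.46°  ·
  (1,2): δ = 133.35°  ·
  (1,3): δ = 79.15°  ·
  (1,4): δ = 35.35°  ✓
  (1,5): δ = 6.99°  ✓
  (1,6): δ = 68.03°  ✓
  (1,7): δ = 118.27°  ·
  (2,3): δ = 125.80°  ·
  (2,4): δ = 82.01°  ·
  (2,5): δ = 39.66°  ✓
  (2,6): δ = 21.37°  ✓
  (2,7): δ = 71.61°  ✓
  (3,4): δ = 136.21°  ·
  (3,5): δ = 93.86°  ·
  (3,6): δ = 32.83°  ✓
  (3,7): δ = 17.41°  ✓
  (4,5): δ = 137.66°  ·
  (4,6): δ = 76.62°  ✓
  (4,7): δ = 26.38°  ✓
  (5,6): δ = 118.96°  ·
  (5,7): δ = 68.73°  ✓
  (6,7): δ = 129.76°  ·
antipodal pairs: 14

count = 14; pairs: (0,3), (0,4), (0,5), (1,4), (1,5), (1,6), (2,5), (2,6), (2,7), (3,6), (3,7), (4,6), (4,7), (5,7)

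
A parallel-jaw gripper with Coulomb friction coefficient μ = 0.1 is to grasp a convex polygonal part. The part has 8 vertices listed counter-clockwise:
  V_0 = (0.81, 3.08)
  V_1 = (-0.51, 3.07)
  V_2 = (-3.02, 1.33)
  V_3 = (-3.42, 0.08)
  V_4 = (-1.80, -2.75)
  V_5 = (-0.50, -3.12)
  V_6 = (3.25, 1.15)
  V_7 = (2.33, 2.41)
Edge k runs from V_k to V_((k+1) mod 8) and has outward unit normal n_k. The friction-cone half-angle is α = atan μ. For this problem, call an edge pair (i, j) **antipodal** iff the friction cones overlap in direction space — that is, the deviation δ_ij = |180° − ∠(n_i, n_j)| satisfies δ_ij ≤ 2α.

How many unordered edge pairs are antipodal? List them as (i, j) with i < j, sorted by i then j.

count = 2; pairs: (3,6), (4,7)

α = atan 0.1 = 5.71°;  2α = 11.42°
n_0 = (-0.0076, +1.0000)
n_1 = (-0.5697, +0.8218)
n_2 = (-0.9524, +0.3048)
n_3 = (-0.8679, -0.4968)
n_4 = (-0.2737, -0.9618)
n_5 = (+0.7514, -0.6599)
n_6 = (+0.8076, +0.5897)
n_7 = (+0.4033, +0.9150)
  (0,1): δ = 145.70°  ·
  (0,2): δ = 108.18°  ·
  (0,3): δ = 60.65°  ·
  (0,4): δ = 16.32°  ·
  (0,5): δ = 48.28°  ·
  (0,6): δ = 125.70°  ·
  (0,7): δ = 155.78°  ·
  (1,2): δ = 142.48°  ·
  (1,3): δ = 94.94°  ·
  (1,4): δ = 50.62°  ·
  (1,5): δ = 13.98°  ·
  (1,6): δ = 91.40°  ·
  (1,7): δ = 121.48°  ·
  (2,3): δ = 132.47°  ·
  (2,4): δ = 88.14°  ·
  (2,5): δ = 23.55°  ·
  (2,6): δ = 53.88°  ·
  (2,7): δ = 83.96°  ·
  (3,4): δ = 135.68°  ·
  (3,5): δ = 71.08°  ·
  (3,6): δ = 6.35°  ✓
  (3,7): δ = 36.42°  ·
  (4,5): δ = 115.40°  ·
  (4,6): δ = 37.98°  ·
  (4,7): δ = 7.90°  ✓
  (5,6): δ = 102.57°  ·
  (5,7): δ = 72.50°  ·
  (6,7): δ = 149.92°  ·
antipodal pairs: 2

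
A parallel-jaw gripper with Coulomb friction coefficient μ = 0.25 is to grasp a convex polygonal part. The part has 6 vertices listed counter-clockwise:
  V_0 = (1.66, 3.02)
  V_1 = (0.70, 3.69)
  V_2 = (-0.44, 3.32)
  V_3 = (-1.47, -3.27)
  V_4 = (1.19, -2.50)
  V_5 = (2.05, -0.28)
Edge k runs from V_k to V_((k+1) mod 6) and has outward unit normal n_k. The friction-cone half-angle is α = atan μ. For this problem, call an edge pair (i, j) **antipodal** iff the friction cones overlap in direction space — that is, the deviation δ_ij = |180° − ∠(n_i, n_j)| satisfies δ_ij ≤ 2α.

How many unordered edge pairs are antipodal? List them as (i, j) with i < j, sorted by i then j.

α = atan 0.25 = 14.04°;  2α = 28.07°
n_0 = (+0.5723, +0.8200)
n_1 = (-0.3087, +0.9512)
n_2 = (-0.9880, +0.1544)
n_3 = (+0.2781, -0.9606)
n_4 = (+0.9325, -0.3612)
n_5 = (+0.9931, +0.1174)
  (0,1): δ = 127.11°  ·
  (0,2): δ = 63.97°  ·
  (0,3): δ = 51.06°  ·
  (0,4): δ = 103.74°  ·
  (0,5): δ = 131.65°  ·
  (1,2): δ = 116.86°  ·
  (1,3): δ = 1.84°  ✓
  (1,4): δ = 50.84°  ·
  (1,5): δ = 78.76°  ·
  (2,3): δ = 64.97°  ·
  (2,4): δ = 12.29°  ✓
  (2,5): δ = 15.62°  ✓
  (3,4): δ = 127.32°  ·
  (3,5): δ = 99.40°  ·
  (4,5): δ = 152.08°  ·
antipodal pairs: 3

count = 3; pairs: (1,3), (2,4), (2,5)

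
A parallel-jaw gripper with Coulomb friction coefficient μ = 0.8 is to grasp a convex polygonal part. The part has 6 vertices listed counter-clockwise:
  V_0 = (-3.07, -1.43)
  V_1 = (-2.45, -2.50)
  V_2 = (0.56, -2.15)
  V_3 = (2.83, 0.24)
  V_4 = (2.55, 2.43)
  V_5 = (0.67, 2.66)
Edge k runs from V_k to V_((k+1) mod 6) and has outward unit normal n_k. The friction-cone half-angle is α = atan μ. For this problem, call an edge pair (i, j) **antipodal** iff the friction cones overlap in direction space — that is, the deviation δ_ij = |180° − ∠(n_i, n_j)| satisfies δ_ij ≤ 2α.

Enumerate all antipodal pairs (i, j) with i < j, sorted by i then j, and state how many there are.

count = 8; pairs: (0,2), (0,3), (0,4), (1,4), (1,5), (2,4), (2,5), (3,5)

α = atan 0.8 = 38.66°;  2α = 77.32°
n_0 = (-0.8652, -0.5014)
n_1 = (+0.1155, -0.9933)
n_2 = (+0.7251, -0.6887)
n_3 = (+0.9919, +0.1268)
n_4 = (+0.1214, +0.9926)
n_5 = (-0.7380, +0.6748)
  (0,1): δ = 113.46°  ·
  (0,2): δ = 73.61°  ✓
  (0,3): δ = 22.80°  ✓
  (0,4): δ = 52.94°  ✓
  (0,5): δ = 107.47°  ·
  (1,2): δ = 140.16°  ·
  (1,3): δ = 89.35°  ·
  (1,4): δ = 13.61°  ✓
  (1,5): δ = 40.93°  ✓
  (2,3): δ = 129.19°  ·
  (2,4): δ = 53.45°  ✓
  (2,5): δ = 1.08°  ✓
  (3,4): δ = 104.26°  ·
  (3,5): δ = 49.73°  ✓
  (4,5): δ = 125.47°  ·
antipodal pairs: 8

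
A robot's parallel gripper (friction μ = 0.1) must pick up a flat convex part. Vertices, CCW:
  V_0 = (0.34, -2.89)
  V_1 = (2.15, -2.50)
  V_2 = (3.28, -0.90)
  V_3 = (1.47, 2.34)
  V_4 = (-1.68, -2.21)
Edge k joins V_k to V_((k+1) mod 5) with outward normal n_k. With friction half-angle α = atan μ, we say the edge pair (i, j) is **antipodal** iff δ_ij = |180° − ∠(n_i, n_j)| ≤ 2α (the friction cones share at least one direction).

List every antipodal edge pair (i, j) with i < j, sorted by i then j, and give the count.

count = 1; pairs: (1,3)

α = atan 0.1 = 5.71°;  2α = 11.42°
n_0 = (+0.2106, -0.9776)
n_1 = (+0.8168, -0.5769)
n_2 = (+0.8730, +0.4877)
n_3 = (-0.8222, +0.5692)
n_4 = (-0.3190, -0.9477)
  (0,1): δ = 137.39°  ·
  (0,2): δ = 72.97°  ·
  (0,3): δ = 43.15°  ·
  (0,4): δ = 149.24°  ·
  (1,2): δ = 115.58°  ·
  (1,3): δ = 0.54°  ✓
  (1,4): δ = 106.63°  ·
  (2,3): δ = 63.88°  ·
  (2,4): δ = 42.21°  ·
  (3,4): δ = 73.91°  ·
antipodal pairs: 1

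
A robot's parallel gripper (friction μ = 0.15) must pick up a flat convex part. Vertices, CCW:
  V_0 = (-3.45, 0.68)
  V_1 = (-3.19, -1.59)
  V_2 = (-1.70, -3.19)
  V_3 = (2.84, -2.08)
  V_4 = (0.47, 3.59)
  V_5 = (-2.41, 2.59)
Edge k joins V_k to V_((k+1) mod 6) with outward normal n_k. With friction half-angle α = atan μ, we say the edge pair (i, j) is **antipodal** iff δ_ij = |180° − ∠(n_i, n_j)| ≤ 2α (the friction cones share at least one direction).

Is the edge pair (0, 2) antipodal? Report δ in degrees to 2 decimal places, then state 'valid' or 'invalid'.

α = atan 0.15 = 8.53°;  2α = 17.06°
edge 0: e_0 = (+0.26, -2.27);  n_0 = (-0.9935, -0.1138)
edge 2: e_2 = (+4.54, +1.11);  n_2 = (+0.2375, -0.9714)
∠(n_0, n_2) = 97.20°
δ = |180° − 97.20°| = 82.80°
82.80° > 2α = 17.06°  →  invalid

δ = 82.80°, invalid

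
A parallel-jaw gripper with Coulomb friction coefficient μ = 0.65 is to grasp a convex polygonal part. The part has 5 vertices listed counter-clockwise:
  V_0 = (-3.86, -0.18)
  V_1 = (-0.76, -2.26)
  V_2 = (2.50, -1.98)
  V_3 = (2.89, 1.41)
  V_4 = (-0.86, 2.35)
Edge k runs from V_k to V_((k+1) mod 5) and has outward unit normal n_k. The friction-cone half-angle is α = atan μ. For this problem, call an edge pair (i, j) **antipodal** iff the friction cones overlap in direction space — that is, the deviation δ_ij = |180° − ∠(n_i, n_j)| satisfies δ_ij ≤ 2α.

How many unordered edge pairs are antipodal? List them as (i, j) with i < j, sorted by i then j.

α = atan 0.65 = 33.02°;  2α = 66.05°
n_0 = (-0.5572, -0.8304)
n_1 = (+0.0856, -0.9963)
n_2 = (+0.9934, -0.1143)
n_3 = (+0.2431, +0.9700)
n_4 = (-0.6447, +0.7644)
  (0,1): δ = 141.23°  ·
  (0,2): δ = 62.70°  ✓
  (0,3): δ = 19.79°  ✓
  (0,4): δ = 74.00°  ·
  (1,2): δ = 101.47°  ·
  (1,3): δ = 18.98°  ✓
  (1,4): δ = 35.23°  ✓
  (2,3): δ = 97.51°  ·
  (2,4): δ = 43.30°  ✓
  (3,4): δ = 125.79°  ·
antipodal pairs: 5

count = 5; pairs: (0,2), (0,3), (1,3), (1,4), (2,4)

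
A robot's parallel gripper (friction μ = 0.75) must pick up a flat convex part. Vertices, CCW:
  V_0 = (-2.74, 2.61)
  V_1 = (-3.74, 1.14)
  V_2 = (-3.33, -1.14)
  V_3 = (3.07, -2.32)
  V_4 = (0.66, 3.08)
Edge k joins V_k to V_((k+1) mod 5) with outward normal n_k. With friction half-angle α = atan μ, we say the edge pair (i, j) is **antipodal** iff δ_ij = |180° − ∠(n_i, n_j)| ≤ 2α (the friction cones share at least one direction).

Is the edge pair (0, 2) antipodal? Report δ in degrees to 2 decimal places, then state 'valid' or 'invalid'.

α = atan 0.75 = 36.87°;  2α = 73.74°
edge 0: e_0 = (-1.00, -1.47);  n_0 = (-0.8268, +0.5625)
edge 2: e_2 = (+6.40, -1.18);  n_2 = (-0.1813, -0.9834)
∠(n_0, n_2) = 113.78°
δ = |180° − 113.78°| = 66.22°
66.22° ≤ 2α = 73.74°  →  valid

δ = 66.22°, valid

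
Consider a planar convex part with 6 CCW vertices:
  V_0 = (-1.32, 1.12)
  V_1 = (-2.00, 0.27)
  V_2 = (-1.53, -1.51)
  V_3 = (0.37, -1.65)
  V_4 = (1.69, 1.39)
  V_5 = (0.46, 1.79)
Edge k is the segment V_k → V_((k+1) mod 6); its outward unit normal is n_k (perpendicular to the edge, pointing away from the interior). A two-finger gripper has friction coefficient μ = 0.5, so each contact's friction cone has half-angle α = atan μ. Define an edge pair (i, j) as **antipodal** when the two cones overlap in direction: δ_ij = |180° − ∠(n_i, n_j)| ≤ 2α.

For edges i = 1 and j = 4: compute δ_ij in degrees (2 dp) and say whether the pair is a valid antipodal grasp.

δ = 57.19°, invalid

α = atan 0.5 = 26.57°;  2α = 53.13°
edge 1: e_1 = (+0.47, -1.78);  n_1 = (-0.9669, -0.2553)
edge 4: e_4 = (-1.23, +0.40);  n_4 = (+0.3093, +0.9510)
∠(n_1, n_4) = 122.81°
δ = |180° − 122.81°| = 57.19°
57.19° > 2α = 53.13°  →  invalid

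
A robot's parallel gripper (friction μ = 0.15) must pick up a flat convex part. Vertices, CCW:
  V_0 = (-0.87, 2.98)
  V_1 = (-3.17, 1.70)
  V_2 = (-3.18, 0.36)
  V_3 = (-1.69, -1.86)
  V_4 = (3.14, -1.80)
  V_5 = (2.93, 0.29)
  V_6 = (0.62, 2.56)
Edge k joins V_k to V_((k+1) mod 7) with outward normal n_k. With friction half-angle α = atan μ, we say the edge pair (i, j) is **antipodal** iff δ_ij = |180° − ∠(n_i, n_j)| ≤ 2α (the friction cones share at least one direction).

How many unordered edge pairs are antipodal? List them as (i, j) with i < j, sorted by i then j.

count = 3; pairs: (1,4), (2,5), (3,6)

α = atan 0.15 = 8.53°;  2α = 17.06°
n_0 = (-0.4863, +0.8738)
n_1 = (-1.0000, +0.0075)
n_2 = (-0.8303, -0.5573)
n_3 = (+0.0124, -0.9999)
n_4 = (+0.9950, +0.1000)
n_5 = (+0.7009, +0.7133)
n_6 = (+0.2713, +0.9625)
  (0,1): δ = 119.52°  ·
  (0,2): δ = 85.23°  ·
  (0,3): δ = 28.39°  ·
  (0,4): δ = 66.64°  ·
  (0,5): δ = 106.40°  ·
  (0,6): δ = 135.16°  ·
  (1,2): δ = 145.70°  ·
  (1,3): δ = 88.86°  ·
  (1,4): δ = 6.17°  ✓
  (1,5): δ = 45.93°  ·
  (1,6): δ = 74.69°  ·
  (2,3): δ = 123.16°  ·
  (2,4): δ = 28.13°  ·
  (2,5): δ = 11.63°  ✓
  (2,6): δ = 40.39°  ·
  (3,4): δ = 84.97°  ·
  (3,5): δ = 45.21°  ·
  (3,6): δ = 16.45°  ✓
  (4,5): δ = 140.24°  ·
  (4,6): δ = 111.48°  ·
  (5,6): δ = 151.24°  ·
antipodal pairs: 3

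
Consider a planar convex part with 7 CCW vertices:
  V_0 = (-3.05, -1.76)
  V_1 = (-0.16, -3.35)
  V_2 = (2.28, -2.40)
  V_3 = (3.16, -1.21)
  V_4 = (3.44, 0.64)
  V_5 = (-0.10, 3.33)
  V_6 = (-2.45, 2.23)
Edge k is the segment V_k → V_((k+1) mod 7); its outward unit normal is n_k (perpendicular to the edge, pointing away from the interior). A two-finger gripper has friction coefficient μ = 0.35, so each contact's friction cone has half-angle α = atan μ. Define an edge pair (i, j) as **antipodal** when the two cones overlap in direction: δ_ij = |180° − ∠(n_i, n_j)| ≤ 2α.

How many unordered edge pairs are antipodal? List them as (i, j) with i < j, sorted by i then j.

α = atan 0.35 = 19.29°;  2α = 38.58°
n_0 = (-0.4820, -0.8762)
n_1 = (+0.3628, -0.9319)
n_2 = (+0.8040, -0.5946)
n_3 = (+0.9887, -0.1496)
n_4 = (+0.6050, +0.7962)
n_5 = (-0.4239, +0.9057)
n_6 = (-0.9889, +0.1487)
  (0,1): δ = 129.91°  ·
  (0,2): δ = 97.66°  ·
  (0,3): δ = 69.79°  ·
  (0,4): δ = 8.41°  ✓
  (0,5): δ = 53.90°  ·
  (0,6): δ = 110.27°  ·
  (1,2): δ = 147.76°  ·
  (1,3): δ = 119.88°  ·
  (1,4): δ = 58.50°  ·
  (1,5): δ = 3.81°  ✓
  (1,6): δ = 60.18°  ·
  (2,3): δ = 152.12°  ·
  (2,4): δ = 90.75°  ·
  (2,5): δ = 28.43°  ✓
  (2,6): δ = 27.93°  ✓
  (3,4): δ = 118.62°  ·
  (3,5): δ = 56.31°  ·
  (3,6): δ = 0.05°  ✓
  (4,5): δ = 117.69°  ·
  (4,6): δ = 61.32°  ·
  (5,6): δ = 123.64°  ·
antipodal pairs: 5

count = 5; pairs: (0,4), (1,5), (2,5), (2,6), (3,6)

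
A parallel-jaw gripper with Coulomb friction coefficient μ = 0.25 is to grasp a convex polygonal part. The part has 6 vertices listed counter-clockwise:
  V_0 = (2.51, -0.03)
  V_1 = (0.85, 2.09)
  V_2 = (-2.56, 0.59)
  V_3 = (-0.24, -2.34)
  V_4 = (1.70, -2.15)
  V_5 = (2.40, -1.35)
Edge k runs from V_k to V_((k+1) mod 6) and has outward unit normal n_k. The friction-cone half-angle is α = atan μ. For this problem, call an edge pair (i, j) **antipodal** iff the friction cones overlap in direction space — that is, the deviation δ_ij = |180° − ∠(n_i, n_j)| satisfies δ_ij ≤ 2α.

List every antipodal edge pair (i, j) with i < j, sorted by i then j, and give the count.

α = atan 0.25 = 14.04°;  2α = 28.07°
n_0 = (+0.7873, +0.6165)
n_1 = (-0.4026, +0.9154)
n_2 = (-0.7840, -0.6208)
n_3 = (+0.0975, -0.9952)
n_4 = (+0.7526, -0.6585)
n_5 = (+0.9965, -0.0830)
  (0,1): δ = 104.32°  ·
  (0,2): δ = 0.31°  ✓
  (0,3): δ = 57.53°  ·
  (0,4): δ = 100.75°  ·
  (0,5): δ = 137.17°  ·
  (1,2): δ = 75.37°  ·
  (1,3): δ = 18.15°  ✓
  (1,4): δ = 25.07°  ✓
  (1,5): δ = 61.49°  ·
  (2,3): δ = 122.78°  ·
  (2,4): δ = 79.56°  ·
  (2,5): δ = 43.14°  ·
  (3,4): δ = 136.78°  ·
  (3,5): δ = 100.36°  ·
  (4,5): δ = 143.58°  ·
antipodal pairs: 3

count = 3; pairs: (0,2), (1,3), (1,4)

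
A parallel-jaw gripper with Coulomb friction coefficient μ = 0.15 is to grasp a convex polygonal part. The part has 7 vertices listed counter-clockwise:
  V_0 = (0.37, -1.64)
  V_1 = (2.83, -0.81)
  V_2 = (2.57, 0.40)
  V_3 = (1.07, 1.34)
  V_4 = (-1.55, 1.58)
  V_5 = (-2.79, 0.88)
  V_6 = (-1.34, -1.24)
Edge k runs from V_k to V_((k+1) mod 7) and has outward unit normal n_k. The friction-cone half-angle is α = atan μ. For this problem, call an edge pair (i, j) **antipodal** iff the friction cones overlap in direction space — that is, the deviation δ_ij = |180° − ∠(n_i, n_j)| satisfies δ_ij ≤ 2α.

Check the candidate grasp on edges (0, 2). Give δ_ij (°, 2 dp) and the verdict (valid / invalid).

α = atan 0.15 = 8.53°;  2α = 17.06°
edge 0: e_0 = (+2.46, +0.83);  n_0 = (+0.3197, -0.9475)
edge 2: e_2 = (-1.50, +0.94);  n_2 = (+0.5310, +0.8474)
∠(n_0, n_2) = 129.28°
δ = |180° − 129.28°| = 50.72°
50.72° > 2α = 17.06°  →  invalid

δ = 50.72°, invalid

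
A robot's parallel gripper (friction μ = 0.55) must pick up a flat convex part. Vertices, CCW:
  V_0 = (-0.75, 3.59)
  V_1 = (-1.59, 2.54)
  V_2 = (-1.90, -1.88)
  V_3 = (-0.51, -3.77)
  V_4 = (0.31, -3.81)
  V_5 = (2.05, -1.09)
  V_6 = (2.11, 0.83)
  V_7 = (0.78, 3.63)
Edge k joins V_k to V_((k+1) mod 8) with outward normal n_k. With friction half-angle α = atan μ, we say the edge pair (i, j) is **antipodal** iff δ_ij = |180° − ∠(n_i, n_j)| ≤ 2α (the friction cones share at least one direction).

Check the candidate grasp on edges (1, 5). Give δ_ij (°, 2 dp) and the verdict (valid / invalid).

α = atan 0.55 = 28.81°;  2α = 57.62°
edge 1: e_1 = (-0.31, -4.42);  n_1 = (-0.9975, +0.0700)
edge 5: e_5 = (+0.06, +1.92);  n_5 = (+0.9995, -0.0312)
∠(n_1, n_5) = 177.78°
δ = |180° − 177.78°| = 2.22°
2.22° ≤ 2α = 57.62°  →  valid

δ = 2.22°, valid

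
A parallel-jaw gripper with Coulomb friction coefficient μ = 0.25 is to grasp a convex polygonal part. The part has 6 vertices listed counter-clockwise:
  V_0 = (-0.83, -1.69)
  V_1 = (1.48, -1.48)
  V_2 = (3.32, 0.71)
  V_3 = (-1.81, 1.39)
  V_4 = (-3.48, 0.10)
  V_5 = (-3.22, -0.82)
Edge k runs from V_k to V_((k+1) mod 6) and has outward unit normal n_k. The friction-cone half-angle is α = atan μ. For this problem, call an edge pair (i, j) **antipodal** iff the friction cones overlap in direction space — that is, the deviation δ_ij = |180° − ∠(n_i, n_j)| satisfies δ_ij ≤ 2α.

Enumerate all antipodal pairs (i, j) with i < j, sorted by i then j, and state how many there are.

count = 3; pairs: (0,2), (1,3), (2,5)

α = atan 0.25 = 14.04°;  2α = 28.07°
n_0 = (+0.0905, -0.9959)
n_1 = (+0.7656, -0.6433)
n_2 = (+0.1314, +0.9913)
n_3 = (-0.6113, +0.7914)
n_4 = (-0.9623, -0.2720)
n_5 = (-0.3421, -0.9397)
  (0,1): δ = 135.23°  ·
  (0,2): δ = 12.75°  ✓
  (0,3): δ = 32.49°  ·
  (0,4): δ = 100.59°  ·
  (0,5): δ = 154.80°  ·
  (1,2): δ = 57.51°  ·
  (1,3): δ = 12.28°  ✓
  (1,4): δ = 55.82°  ·
  (1,5): δ = 110.03°  ·
  (2,3): δ = 134.76°  ·
  (2,4): δ = 66.67°  ·
  (2,5): δ = 12.45°  ✓
  (3,4): δ = 111.90°  ·
  (3,5): δ = 57.69°  ·
  (4,5): δ = 125.78°  ·
antipodal pairs: 3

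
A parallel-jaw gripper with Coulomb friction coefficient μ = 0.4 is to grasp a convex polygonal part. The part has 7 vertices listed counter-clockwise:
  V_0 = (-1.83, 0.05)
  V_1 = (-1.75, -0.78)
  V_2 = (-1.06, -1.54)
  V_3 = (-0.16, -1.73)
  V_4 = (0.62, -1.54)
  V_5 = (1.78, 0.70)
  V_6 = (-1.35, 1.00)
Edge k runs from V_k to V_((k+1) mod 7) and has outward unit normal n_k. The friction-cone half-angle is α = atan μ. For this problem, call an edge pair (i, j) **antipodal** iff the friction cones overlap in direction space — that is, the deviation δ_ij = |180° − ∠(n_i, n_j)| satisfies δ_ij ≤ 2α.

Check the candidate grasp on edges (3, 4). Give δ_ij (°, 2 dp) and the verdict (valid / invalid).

δ = 131.07°, invalid

α = atan 0.4 = 21.80°;  2α = 43.60°
edge 3: e_3 = (+0.78, +0.19);  n_3 = (+0.2367, -0.9716)
edge 4: e_4 = (+1.16, +2.24);  n_4 = (+0.8880, -0.4599)
∠(n_3, n_4) = 48.93°
δ = |180° − 48.93°| = 131.07°
131.07° > 2α = 43.60°  →  invalid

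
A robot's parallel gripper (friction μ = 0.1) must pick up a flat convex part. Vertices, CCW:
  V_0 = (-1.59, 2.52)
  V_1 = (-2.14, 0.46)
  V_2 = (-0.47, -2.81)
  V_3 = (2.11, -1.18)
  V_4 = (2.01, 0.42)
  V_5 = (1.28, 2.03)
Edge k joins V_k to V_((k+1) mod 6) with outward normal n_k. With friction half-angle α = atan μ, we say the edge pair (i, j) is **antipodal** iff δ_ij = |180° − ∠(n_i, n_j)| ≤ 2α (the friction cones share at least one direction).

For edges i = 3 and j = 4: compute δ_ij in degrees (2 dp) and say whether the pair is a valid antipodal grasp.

δ = 159.19°, invalid

α = atan 0.1 = 5.71°;  2α = 11.42°
edge 3: e_3 = (-0.10, +1.60);  n_3 = (+0.9981, +0.0624)
edge 4: e_4 = (-0.73, +1.61);  n_4 = (+0.9108, +0.4130)
∠(n_3, n_4) = 20.81°
δ = |180° − 20.81°| = 159.19°
159.19° > 2α = 11.42°  →  invalid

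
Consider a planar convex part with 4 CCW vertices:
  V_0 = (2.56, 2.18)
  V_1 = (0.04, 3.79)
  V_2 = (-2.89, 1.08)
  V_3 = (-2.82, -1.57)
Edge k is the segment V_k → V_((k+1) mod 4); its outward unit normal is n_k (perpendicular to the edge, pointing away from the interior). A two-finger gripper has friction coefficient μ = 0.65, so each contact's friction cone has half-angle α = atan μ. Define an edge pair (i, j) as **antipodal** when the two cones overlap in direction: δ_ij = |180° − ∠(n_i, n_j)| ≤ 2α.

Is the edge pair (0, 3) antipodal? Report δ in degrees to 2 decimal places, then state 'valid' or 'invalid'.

α = atan 0.65 = 33.02°;  2α = 66.05°
edge 0: e_0 = (-2.52, +1.61);  n_0 = (+0.5384, +0.8427)
edge 3: e_3 = (+5.38, +3.75);  n_3 = (+0.5718, -0.8204)
∠(n_0, n_3) = 112.55°
δ = |180° − 112.55°| = 67.45°
67.45° > 2α = 66.05°  →  invalid

δ = 67.45°, invalid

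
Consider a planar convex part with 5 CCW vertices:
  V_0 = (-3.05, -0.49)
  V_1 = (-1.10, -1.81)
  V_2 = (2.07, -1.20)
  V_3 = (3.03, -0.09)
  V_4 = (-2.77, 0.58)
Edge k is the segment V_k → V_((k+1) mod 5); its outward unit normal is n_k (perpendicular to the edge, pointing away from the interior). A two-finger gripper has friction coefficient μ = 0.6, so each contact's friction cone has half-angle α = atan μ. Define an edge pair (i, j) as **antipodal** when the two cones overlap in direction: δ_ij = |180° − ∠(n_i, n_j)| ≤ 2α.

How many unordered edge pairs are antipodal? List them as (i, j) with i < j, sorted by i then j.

α = atan 0.6 = 30.96°;  2α = 61.93°
n_0 = (-0.5606, -0.8281)
n_1 = (+0.1890, -0.9820)
n_2 = (+0.7564, -0.6542)
n_3 = (+0.1148, +0.9934)
n_4 = (-0.9674, +0.2532)
  (0,1): δ = 135.01°  ·
  (0,2): δ = 96.76°  ·
  (0,3): δ = 27.51°  ✓
  (0,4): δ = 109.43°  ·
  (1,2): δ = 141.75°  ·
  (1,3): δ = 17.48°  ✓
  (1,4): δ = 64.44°  ·
  (2,3): δ = 55.73°  ✓
  (2,4): δ = 26.19°  ✓
  (3,4): δ = 98.08°  ·
antipodal pairs: 4

count = 4; pairs: (0,3), (1,3), (2,3), (2,4)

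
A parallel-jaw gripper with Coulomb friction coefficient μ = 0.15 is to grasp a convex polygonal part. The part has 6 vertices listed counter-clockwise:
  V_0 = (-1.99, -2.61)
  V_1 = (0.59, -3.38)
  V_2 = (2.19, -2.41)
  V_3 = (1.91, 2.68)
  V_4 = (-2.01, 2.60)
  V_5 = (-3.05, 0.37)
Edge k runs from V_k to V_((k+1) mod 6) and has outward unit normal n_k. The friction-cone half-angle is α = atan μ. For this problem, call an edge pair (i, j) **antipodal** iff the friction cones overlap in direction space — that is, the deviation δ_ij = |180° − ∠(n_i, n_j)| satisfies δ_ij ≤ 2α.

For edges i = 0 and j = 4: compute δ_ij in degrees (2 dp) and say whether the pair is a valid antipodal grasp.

δ = 81.61°, invalid

α = atan 0.15 = 8.53°;  2α = 17.06°
edge 0: e_0 = (+2.58, -0.77);  n_0 = (-0.2860, -0.9582)
edge 4: e_4 = (-1.04, -2.23);  n_4 = (-0.9063, +0.4227)
∠(n_0, n_4) = 98.39°
δ = |180° − 98.39°| = 81.61°
81.61° > 2α = 17.06°  →  invalid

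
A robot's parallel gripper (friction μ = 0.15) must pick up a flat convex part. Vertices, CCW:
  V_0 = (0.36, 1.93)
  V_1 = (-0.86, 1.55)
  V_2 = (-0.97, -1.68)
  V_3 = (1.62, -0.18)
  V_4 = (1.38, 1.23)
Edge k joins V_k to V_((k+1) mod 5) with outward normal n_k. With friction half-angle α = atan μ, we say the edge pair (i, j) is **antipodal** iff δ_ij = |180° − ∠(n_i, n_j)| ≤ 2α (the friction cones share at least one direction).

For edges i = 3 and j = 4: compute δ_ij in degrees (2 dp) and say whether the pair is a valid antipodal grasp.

δ = 134.12°, invalid

α = atan 0.15 = 8.53°;  2α = 17.06°
edge 3: e_3 = (-0.24, +1.41);  n_3 = (+0.9858, +0.1678)
edge 4: e_4 = (-1.02, +0.70);  n_4 = (+0.5658, +0.8245)
∠(n_3, n_4) = 45.88°
δ = |180° − 45.88°| = 134.12°
134.12° > 2α = 17.06°  →  invalid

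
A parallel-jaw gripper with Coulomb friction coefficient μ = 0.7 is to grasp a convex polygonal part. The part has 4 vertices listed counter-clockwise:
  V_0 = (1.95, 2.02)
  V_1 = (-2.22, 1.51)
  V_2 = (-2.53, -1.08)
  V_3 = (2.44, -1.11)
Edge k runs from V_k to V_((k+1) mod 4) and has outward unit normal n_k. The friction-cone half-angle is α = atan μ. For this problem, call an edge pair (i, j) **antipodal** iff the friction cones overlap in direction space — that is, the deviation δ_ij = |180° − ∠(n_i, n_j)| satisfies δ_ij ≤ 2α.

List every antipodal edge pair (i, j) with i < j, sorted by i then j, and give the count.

α = atan 0.7 = 34.99°;  2α = 69.98°
n_0 = (-0.1214, +0.9926)
n_1 = (-0.9929, +0.1188)
n_2 = (-0.0060, -1.0000)
n_3 = (+0.9880, +0.1547)
  (0,1): δ = 103.80°  ·
  (0,2): δ = 7.32°  ✓
  (0,3): δ = 91.92°  ·
  (1,2): δ = 83.52°  ·
  (1,3): δ = 15.72°  ✓
  (2,3): δ = 80.76°  ·
antipodal pairs: 2

count = 2; pairs: (0,2), (1,3)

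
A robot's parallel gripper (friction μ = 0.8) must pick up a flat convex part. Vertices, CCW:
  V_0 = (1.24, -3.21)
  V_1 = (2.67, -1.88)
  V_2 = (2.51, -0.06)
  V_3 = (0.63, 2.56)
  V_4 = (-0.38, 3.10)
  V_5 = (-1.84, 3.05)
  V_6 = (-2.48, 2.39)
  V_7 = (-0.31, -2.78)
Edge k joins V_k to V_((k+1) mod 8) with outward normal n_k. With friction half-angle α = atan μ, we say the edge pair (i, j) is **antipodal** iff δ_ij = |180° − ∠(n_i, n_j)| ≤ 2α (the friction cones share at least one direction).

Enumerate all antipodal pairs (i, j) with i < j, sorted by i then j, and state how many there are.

count = 14; pairs: (0,3), (0,4), (0,5), (0,6), (1,5), (1,6), (1,7), (2,6), (2,7), (3,6), (3,7), (4,6), (4,7), (5,7)

α = atan 0.8 = 38.66°;  2α = 77.32°
n_0 = (+0.6810, -0.7322)
n_1 = (+0.9962, +0.0876)
n_2 = (+0.8125, +0.5830)
n_3 = (+0.4715, +0.8819)
n_4 = (-0.0342, +0.9994)
n_5 = (-0.7179, +0.6961)
n_6 = (-0.9221, -0.3870)
n_7 = (-0.2673, -0.9636)
  (0,1): δ = 127.90°  ·
  (0,2): δ = 97.26°  ·
  (0,3): δ = 71.06°  ✓
  (0,4): δ = 40.96°  ✓
  (0,5): δ = 2.96°  ✓
  (0,6): δ = 69.84°  ✓
  (0,7): δ = 121.57°  ·
  (1,2): δ = 149.36°  ·
  (1,3): δ = 123.16°  ·
  (1,4): δ = 93.06°  ·
  (1,5): δ = 49.14°  ✓
  (1,6): δ = 17.75°  ✓
  (1,7): δ = 69.47°  ✓
  (2,3): δ = 153.79°  ·
  (2,4): δ = 123.70°  ·
  (2,5): δ = 79.78°  ·
  (2,6): δ = 12.89°  ✓
  (2,7): δ = 38.83°  ✓
  (3,4): δ = 149.91°  ·
  (3,5): δ = 105.99°  ·
  (3,6): δ = 39.10°  ✓
  (3,7): δ = 12.63°  ✓
  (4,5): δ = 136.08°  ·
  (4,6): δ = 69.19°  ✓
  (4,7): δ = 17.47°  ✓
  (5,6): δ = 113.11°  ·
  (5,7): δ = 61.39°  ✓
  (6,7): δ = 128.27°  ·
antipodal pairs: 14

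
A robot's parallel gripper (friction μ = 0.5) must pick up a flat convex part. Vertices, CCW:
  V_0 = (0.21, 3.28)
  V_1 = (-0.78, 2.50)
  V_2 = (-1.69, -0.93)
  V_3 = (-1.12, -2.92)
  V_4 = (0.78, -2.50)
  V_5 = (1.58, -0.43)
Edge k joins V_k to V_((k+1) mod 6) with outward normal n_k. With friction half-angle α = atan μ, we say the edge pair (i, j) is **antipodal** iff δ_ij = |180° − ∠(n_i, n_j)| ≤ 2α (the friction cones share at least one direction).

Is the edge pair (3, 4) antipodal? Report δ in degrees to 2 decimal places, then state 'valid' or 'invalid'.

α = atan 0.5 = 26.57°;  2α = 53.13°
edge 3: e_3 = (+1.90, +0.42);  n_3 = (+0.2158, -0.9764)
edge 4: e_4 = (+0.80, +2.07);  n_4 = (+0.9328, -0.3605)
∠(n_3, n_4) = 56.40°
δ = |180° − 56.40°| = 123.60°
123.60° > 2α = 53.13°  →  invalid

δ = 123.60°, invalid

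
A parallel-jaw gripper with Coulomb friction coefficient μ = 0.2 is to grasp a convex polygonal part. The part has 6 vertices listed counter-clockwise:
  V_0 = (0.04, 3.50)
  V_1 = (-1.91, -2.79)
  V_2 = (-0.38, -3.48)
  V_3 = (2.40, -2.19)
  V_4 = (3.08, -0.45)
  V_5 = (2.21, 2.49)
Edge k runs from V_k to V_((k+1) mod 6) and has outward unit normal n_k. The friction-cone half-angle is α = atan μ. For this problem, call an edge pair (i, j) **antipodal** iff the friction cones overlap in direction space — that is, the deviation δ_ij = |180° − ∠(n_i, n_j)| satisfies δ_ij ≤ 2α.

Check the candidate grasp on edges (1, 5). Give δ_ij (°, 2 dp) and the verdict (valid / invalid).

α = atan 0.2 = 11.31°;  2α = 22.62°
edge 1: e_1 = (+1.53, -0.69);  n_1 = (-0.4111, -0.9116)
edge 5: e_5 = (-2.17, +1.01);  n_5 = (+0.4220, +0.9066)
∠(n_1, n_5) = 179.32°
δ = |180° − 179.32°| = 0.68°
0.68° ≤ 2α = 22.62°  →  valid

δ = 0.68°, valid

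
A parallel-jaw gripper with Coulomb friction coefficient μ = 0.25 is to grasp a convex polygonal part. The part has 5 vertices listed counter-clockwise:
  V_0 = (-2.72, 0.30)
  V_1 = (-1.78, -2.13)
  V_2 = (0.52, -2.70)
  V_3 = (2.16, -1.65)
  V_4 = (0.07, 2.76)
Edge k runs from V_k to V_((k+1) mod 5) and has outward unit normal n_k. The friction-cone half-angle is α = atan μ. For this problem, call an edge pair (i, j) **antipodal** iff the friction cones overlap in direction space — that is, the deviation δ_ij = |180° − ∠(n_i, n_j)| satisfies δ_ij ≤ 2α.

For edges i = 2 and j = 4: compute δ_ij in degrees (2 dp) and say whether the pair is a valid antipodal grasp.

α = atan 0.25 = 14.04°;  2α = 28.07°
edge 2: e_2 = (+1.64, +1.05);  n_2 = (+0.5392, -0.8422)
edge 4: e_4 = (-2.79, -2.46);  n_4 = (-0.6614, +0.7501)
∠(n_2, n_4) = 171.23°
δ = |180° − 171.23°| = 8.77°
8.77° ≤ 2α = 28.07°  →  valid

δ = 8.77°, valid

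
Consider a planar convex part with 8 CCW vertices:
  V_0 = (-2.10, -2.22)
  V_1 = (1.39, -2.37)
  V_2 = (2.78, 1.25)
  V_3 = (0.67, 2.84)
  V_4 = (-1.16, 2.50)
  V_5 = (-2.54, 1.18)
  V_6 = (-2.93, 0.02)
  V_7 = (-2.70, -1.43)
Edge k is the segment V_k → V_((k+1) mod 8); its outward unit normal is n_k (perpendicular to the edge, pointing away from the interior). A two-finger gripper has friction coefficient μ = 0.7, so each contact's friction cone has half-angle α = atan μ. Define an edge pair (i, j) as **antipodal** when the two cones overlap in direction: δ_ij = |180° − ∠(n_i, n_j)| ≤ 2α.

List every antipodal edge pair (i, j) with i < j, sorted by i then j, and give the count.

α = atan 0.7 = 34.99°;  2α = 69.98°
n_0 = (-0.0429, -0.9991)
n_1 = (+0.9335, -0.3585)
n_2 = (+0.6018, +0.7986)
n_3 = (-0.1827, +0.9832)
n_4 = (-0.6912, +0.7226)
n_5 = (-0.9479, +0.3187)
n_6 = (-0.9877, -0.1567)
n_7 = (-0.7964, -0.6048)
  (0,1): δ = 108.54°  ·
  (0,2): δ = 34.54°  ✓
  (0,3): δ = 12.99°  ✓
  (0,4): δ = 46.19°  ✓
  (0,5): δ = 73.88°  ·
  (0,6): δ = 101.47°  ·
  (0,7): δ = 129.68°  ·
  (1,2): δ = 105.99°  ·
  (1,3): δ = 58.47°  ✓
  (1,4): δ = 25.27°  ✓
  (1,5): δ = 2.42°  ✓
  (1,6): δ = 30.02°  ✓
  (1,7): δ = 58.22°  ✓
  (2,3): δ = 132.47°  ·
  (2,4): δ = 99.27°  ·
  (2,5): δ = 71.58°  ·
  (2,6): δ = 43.99°  ✓
  (2,7): δ = 15.78°  ✓
  (3,4): δ = 146.80°  ·
  (3,5): δ = 119.11°  ·
  (3,6): δ = 91.51°  ·
  (3,7): δ = 63.31°  ✓
  (4,5): δ = 152.31°  ·
  (4,6): δ = 124.71°  ·
  (4,7): δ = 96.51°  ·
  (5,6): δ = 152.40°  ·
  (5,7): δ = 124.20°  ·
  (6,7): δ = 151.80°  ·
antipodal pairs: 11

count = 11; pairs: (0,2), (0,3), (0,4), (1,3), (1,4), (1,5), (1,6), (1,7), (2,6), (2,7), (3,7)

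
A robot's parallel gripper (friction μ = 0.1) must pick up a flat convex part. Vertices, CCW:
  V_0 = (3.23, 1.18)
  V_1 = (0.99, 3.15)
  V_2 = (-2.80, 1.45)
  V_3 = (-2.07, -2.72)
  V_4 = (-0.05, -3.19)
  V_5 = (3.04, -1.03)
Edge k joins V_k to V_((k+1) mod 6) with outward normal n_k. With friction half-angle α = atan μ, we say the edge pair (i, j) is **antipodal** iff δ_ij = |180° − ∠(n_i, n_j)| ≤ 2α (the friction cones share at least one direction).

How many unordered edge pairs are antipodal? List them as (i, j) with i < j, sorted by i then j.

count = 1; pairs: (1,4)

α = atan 0.1 = 5.71°;  2α = 11.42°
n_0 = (+0.6604, +0.7509)
n_1 = (-0.4093, +0.9124)
n_2 = (-0.9850, -0.1724)
n_3 = (-0.2266, -0.9740)
n_4 = (+0.5729, -0.8196)
n_5 = (+0.9963, -0.0857)
  (0,1): δ = 114.51°  ·
  (0,2): δ = 38.74°  ·
  (0,3): δ = 28.23°  ·
  (0,4): δ = 76.29°  ·
  (0,5): δ = 126.42°  ·
  (1,2): δ = 104.23°  ·
  (1,3): δ = 37.26°  ·
  (1,4): δ = 10.80°  ✓
  (1,5): δ = 60.93°  ·
  (2,3): δ = 113.03°  ·
  (2,4): δ = 64.97°  ·
  (2,5): δ = 14.84°  ·
  (3,4): δ = 131.95°  ·
  (3,5): δ = 81.82°  ·
  (4,5): δ = 129.87°  ·
antipodal pairs: 1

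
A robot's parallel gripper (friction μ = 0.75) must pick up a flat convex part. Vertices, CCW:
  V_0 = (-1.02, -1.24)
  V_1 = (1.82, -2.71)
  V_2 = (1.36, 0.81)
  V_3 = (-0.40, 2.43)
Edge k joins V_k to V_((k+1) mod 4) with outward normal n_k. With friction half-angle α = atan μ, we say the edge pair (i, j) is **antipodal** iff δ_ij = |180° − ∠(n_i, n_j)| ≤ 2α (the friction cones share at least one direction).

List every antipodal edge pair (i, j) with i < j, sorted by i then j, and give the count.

α = atan 0.75 = 36.87°;  2α = 73.74°
n_0 = (-0.4597, -0.8881)
n_1 = (+0.9916, +0.1296)
n_2 = (+0.6772, +0.7358)
n_3 = (-0.9860, +0.1666)
  (0,1): δ = 55.19°  ✓
  (0,2): δ = 15.26°  ✓
  (0,3): δ = 107.78°  ·
  (1,2): δ = 140.07°  ·
  (1,3): δ = 17.03°  ✓
  (2,3): δ = 56.96°  ✓
antipodal pairs: 4

count = 4; pairs: (0,1), (0,2), (1,3), (2,3)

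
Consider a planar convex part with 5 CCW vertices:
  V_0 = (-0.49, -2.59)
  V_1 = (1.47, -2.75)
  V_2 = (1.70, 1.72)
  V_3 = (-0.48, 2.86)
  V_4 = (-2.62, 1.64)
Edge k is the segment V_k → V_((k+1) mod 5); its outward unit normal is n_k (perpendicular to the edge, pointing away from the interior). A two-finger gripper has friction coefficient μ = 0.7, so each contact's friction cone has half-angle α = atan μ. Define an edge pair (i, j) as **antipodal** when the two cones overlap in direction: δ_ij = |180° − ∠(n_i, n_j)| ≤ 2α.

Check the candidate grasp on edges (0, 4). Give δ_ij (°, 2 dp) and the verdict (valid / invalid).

α = atan 0.7 = 34.99°;  2α = 69.98°
edge 0: e_0 = (+1.96, -0.16);  n_0 = (-0.0814, -0.9967)
edge 4: e_4 = (+2.13, -4.23);  n_4 = (-0.8932, -0.4497)
∠(n_0, n_4) = 58.61°
δ = |180° − 58.61°| = 121.39°
121.39° > 2α = 69.98°  →  invalid

δ = 121.39°, invalid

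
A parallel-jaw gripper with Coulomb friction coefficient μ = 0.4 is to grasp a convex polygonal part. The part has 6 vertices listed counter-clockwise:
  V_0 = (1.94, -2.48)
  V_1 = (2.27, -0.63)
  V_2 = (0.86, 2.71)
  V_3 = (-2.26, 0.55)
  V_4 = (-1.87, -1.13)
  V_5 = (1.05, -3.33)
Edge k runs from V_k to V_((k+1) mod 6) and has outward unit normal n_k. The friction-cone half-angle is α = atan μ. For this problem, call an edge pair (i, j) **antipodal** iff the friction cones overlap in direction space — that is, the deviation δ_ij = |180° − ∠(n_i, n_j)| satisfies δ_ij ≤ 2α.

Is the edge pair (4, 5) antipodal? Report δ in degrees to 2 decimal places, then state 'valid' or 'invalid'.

δ = 99.32°, invalid

α = atan 0.4 = 21.80°;  2α = 43.60°
edge 4: e_4 = (+2.92, -2.20);  n_4 = (-0.6017, -0.7987)
edge 5: e_5 = (+0.89, +0.85);  n_5 = (+0.6907, -0.7232)
∠(n_4, n_5) = 80.68°
δ = |180° − 80.68°| = 99.32°
99.32° > 2α = 43.60°  →  invalid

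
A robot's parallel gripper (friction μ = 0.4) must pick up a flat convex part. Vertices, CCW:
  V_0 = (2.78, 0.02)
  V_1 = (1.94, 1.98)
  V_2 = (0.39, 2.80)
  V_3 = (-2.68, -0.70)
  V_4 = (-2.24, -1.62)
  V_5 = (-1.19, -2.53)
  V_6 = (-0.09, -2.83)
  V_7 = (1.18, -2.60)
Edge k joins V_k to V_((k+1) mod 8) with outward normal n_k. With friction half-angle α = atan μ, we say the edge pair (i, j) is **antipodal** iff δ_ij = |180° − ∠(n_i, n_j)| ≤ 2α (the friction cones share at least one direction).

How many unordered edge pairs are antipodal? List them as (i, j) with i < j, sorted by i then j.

α = atan 0.4 = 21.80°;  2α = 43.60°
n_0 = (+0.9191, +0.3939)
n_1 = (+0.4676, +0.8839)
n_2 = (-0.7518, +0.6594)
n_3 = (-0.9021, -0.4315)
n_4 = (-0.6549, -0.7557)
n_5 = (-0.2631, -0.9648)
n_6 = (+0.1782, -0.9840)
n_7 = (+0.8534, -0.5212)
  (0,1): δ = 141.08°  ·
  (0,2): δ = 64.45°  ·
  (0,3): δ = 2.36°  ✓
  (0,4): δ = 25.89°  ✓
  (0,5): δ = 51.55°  ·
  (0,6): δ = 77.07°  ·
  (0,7): δ = 125.39°  ·
  (1,2): δ = 103.38°  ·
  (1,3): δ = 36.56°  ✓
  (1,4): δ = 13.03°  ✓
  (1,5): δ = 12.63°  ✓
  (1,6): δ = 38.15°  ✓
  (1,7): δ = 86.47°  ·
  (2,3): δ = 113.18°  ·
  (2,4): δ = 89.66°  ·
  (2,5): δ = 64.00°  ·
  (2,6): δ = 38.48°  ✓
  (2,7): δ = 9.84°  ✓
  (3,4): δ = 156.47°  ·
  (3,5): δ = 130.82°  ·
  (3,6): δ = 105.29°  ·
  (3,7): δ = 56.97°  ·
  (4,5): δ = 154.34°  ·
  (4,6): δ = 128.82°  ·
  (4,7): δ = 80.50°  ·
  (5,6): δ = 154.48°  ·
  (5,7): δ = 106.16°  ·
  (6,7): δ = 131.68°  ·
antipodal pairs: 8

count = 8; pairs: (0,3), (0,4), (1,3), (1,4), (1,5), (1,6), (2,6), (2,7)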